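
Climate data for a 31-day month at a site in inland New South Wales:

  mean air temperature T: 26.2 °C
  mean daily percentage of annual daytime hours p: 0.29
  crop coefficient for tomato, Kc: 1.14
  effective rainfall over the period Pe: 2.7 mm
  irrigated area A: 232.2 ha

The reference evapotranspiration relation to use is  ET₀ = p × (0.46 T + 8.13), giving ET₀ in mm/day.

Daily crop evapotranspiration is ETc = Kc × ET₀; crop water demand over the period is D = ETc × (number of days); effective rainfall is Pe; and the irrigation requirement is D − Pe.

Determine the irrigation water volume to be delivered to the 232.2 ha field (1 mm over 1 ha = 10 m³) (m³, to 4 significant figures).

474000 m³

ET₀ = 0.29 × (0.46 × 26.2 + 8.13) = 0.29 × 20.182 = 5.8528 mm/d
ETc = Kc × ET₀ = 1.14 × 5.8528 = 6.6722 mm/d
Crop demand D = ETc × 31 d = 6.6722 × 31 = 206.838 mm
D − Pe = 206.838 − 2.7 = 204.138 mm
Volume = 204.138 mm × 232.2 ha × 10 = 474008.4 m³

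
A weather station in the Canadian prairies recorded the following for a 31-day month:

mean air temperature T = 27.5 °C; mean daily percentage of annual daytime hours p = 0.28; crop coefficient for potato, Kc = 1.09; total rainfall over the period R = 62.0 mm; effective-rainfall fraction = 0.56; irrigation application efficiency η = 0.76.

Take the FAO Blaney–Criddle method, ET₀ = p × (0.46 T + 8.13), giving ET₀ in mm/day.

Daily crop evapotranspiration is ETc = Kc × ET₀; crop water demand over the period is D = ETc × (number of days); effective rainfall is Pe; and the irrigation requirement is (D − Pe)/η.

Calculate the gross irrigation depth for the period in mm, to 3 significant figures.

213 mm

ET₀ = 0.28 × (0.46 × 27.5 + 8.13) = 0.28 × 20.780 = 5.8184 mm/d
ETc = Kc × ET₀ = 1.09 × 5.8184 = 6.3421 mm/d
Crop demand D = ETc × 31 d = 6.3421 × 31 = 196.605 mm
Pe = 0.56 × 62.0 = 34.720 mm
D − Pe = 196.605 − 34.720 = 161.885 mm
Gross irrigation = 161.885 / 0.76 = 213.007 mm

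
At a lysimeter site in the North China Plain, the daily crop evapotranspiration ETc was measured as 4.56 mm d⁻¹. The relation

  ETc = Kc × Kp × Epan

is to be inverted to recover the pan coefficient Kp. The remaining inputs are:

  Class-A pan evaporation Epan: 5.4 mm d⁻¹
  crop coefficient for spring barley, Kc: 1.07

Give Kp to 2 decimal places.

ETc = Kc × Kp × Epan  ⇒  Kp = ETc / (Kc × Epan)
Kp = 4.56 / (1.07 × 5.4) = 4.56 / 5.778 = 0.7892

0.79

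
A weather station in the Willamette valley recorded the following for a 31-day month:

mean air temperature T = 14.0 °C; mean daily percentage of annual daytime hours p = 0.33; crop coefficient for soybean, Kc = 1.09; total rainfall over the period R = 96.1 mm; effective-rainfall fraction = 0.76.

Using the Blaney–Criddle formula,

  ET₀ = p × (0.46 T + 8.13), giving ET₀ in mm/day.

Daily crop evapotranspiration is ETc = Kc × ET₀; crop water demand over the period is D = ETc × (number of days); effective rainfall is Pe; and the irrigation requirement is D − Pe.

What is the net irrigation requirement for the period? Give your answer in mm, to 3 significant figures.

ET₀ = 0.33 × (0.46 × 14.0 + 8.13) = 0.33 × 14.570 = 4.8081 mm/d
ETc = Kc × ET₀ = 1.09 × 4.8081 = 5.2408 mm/d
Crop demand D = ETc × 31 d = 5.2408 × 31 = 162.465 mm
Pe = 0.76 × 96.1 = 73.036 mm
D − Pe = 162.465 − 73.036 = 89.429 mm

89.4 mm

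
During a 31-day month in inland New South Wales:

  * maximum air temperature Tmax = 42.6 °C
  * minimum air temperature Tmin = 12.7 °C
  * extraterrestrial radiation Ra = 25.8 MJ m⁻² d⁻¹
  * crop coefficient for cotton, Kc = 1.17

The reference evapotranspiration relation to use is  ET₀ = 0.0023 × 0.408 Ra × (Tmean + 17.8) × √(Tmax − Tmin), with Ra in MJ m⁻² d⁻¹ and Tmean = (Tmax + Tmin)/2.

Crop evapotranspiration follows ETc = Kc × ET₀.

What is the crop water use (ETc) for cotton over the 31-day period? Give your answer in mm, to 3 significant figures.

218 mm

Tmean = (42.6 + 12.7)/2 = 27.65 °C
0.408 Ra = 0.408 × 25.8 = 10.5264 mm/d equivalent
ET₀ = 0.0023 × 10.5264 × (27.65 + 17.8) × √29.9 = 0.0023 × 10.5264 × 45.45 × 5.4681 = 6.0170 mm/d
ETc = Kc × ET₀ = 1.17 × 6.0170 = 7.0399 mm/d
Over 31 days: 7.0399 × 31 = 218.237 mm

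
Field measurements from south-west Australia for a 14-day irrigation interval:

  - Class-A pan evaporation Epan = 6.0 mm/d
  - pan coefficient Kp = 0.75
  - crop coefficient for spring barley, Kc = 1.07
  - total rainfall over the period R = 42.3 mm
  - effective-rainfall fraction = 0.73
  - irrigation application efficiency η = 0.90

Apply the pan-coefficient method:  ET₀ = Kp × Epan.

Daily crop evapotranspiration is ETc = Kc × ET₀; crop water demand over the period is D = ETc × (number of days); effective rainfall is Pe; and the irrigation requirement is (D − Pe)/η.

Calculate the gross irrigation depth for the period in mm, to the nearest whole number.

ET₀ = 0.75 × 6.0 = 4.5000 mm/d
ETc = Kc × ET₀ = 1.07 × 4.5000 = 4.8150 mm/d
Crop demand D = ETc × 14 d = 4.8150 × 14 = 67.410 mm
Pe = 0.73 × 42.3 = 30.879 mm
D − Pe = 67.410 − 30.879 = 36.531 mm
Gross irrigation = 36.531 / 0.90 = 40.590 mm

41 mm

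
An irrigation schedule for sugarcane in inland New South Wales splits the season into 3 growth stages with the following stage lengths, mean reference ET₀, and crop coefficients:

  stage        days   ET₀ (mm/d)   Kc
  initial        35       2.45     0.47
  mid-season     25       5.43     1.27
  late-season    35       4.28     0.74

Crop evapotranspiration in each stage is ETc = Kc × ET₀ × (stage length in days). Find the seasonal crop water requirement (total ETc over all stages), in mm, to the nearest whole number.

initial: 0.47 × 2.45 × 35 = 40.30 mm
mid-season: 1.27 × 5.43 × 25 = 172.40 mm
late-season: 0.74 × 4.28 × 35 = 110.85 mm
Seasonal total = 323.55 mm

324 mm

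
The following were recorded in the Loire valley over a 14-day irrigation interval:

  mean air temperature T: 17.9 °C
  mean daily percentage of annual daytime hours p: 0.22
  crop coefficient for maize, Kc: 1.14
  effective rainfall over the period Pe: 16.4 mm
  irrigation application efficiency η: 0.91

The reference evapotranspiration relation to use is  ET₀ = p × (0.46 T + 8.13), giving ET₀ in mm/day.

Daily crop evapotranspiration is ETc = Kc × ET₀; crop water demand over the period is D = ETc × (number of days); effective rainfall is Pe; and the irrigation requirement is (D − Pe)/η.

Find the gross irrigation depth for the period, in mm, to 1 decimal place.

45.1 mm

ET₀ = 0.22 × (0.46 × 17.9 + 8.13) = 0.22 × 16.364 = 3.6001 mm/d
ETc = Kc × ET₀ = 1.14 × 3.6001 = 4.1041 mm/d
Crop demand D = ETc × 14 d = 4.1041 × 14 = 57.457 mm
D − Pe = 57.457 − 16.4 = 41.057 mm
Gross irrigation = 41.057 / 0.91 = 45.118 mm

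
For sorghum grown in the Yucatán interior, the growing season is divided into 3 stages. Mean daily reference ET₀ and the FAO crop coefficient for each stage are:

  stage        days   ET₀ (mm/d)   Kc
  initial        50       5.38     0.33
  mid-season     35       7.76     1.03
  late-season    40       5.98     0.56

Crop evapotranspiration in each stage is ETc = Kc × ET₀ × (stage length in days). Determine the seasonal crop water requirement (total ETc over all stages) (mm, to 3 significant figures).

initial: 0.33 × 5.38 × 50 = 88.77 mm
mid-season: 1.03 × 7.76 × 35 = 279.75 mm
late-season: 0.56 × 5.98 × 40 = 133.95 mm
Seasonal total = 502.47 mm

502 mm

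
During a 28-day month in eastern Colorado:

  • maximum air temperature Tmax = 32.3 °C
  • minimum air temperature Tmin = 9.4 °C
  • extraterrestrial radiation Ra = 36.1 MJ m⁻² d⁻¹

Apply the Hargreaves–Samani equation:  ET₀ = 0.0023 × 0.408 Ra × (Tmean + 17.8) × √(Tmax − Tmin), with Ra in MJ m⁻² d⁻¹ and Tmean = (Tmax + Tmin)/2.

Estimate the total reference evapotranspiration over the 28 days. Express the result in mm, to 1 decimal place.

175.4 mm

Tmean = (32.3 + 9.4)/2 = 20.85 °C
0.408 Ra = 0.408 × 36.1 = 14.7288 mm/d equivalent
ET₀ = 0.0023 × 14.7288 × (20.85 + 17.8) × √22.9 = 0.0023 × 14.7288 × 38.65 × 4.7854 = 6.2656 mm/d
Over 28 days: 6.2656 × 28 = 175.437 mm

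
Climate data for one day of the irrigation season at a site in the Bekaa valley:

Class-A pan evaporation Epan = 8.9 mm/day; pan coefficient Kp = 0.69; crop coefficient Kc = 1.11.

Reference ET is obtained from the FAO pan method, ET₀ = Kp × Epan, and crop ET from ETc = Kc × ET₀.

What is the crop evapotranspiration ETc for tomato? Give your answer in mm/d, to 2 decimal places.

ET₀ = 0.69 × 8.9 = 6.1410 mm/d
ETc = Kc × ET₀ = 1.11 × 6.1410 = 6.8165 mm/d

6.82 mm/d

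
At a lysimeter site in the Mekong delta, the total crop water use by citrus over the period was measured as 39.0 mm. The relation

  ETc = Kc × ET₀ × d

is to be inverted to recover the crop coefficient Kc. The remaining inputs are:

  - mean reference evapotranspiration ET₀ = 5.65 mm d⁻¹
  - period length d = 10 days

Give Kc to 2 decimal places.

0.69

ETc = Kc × ET₀ × d  ⇒  Kc = ETc / (ET₀ × d)
Kc = 39.0 / (5.65 × 10) = 39.0 / 56.50 = 0.6903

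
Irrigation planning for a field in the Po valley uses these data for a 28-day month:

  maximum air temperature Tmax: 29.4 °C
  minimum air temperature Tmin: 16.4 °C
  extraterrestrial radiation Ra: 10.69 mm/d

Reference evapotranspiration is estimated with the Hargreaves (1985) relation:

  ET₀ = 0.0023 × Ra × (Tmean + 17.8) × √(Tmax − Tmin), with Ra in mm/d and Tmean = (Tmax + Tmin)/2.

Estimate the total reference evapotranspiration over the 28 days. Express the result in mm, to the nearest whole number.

Tmean = (29.4 + 16.4)/2 = 22.90 °C
ET₀ = 0.0023 × 10.69 × (22.90 + 17.8) × √13.0 = 0.0023 × 10.69 × 40.70 × 3.6056 = 3.6081 mm/d
Over 28 days: 3.6081 × 28 = 101.027 mm

101 mm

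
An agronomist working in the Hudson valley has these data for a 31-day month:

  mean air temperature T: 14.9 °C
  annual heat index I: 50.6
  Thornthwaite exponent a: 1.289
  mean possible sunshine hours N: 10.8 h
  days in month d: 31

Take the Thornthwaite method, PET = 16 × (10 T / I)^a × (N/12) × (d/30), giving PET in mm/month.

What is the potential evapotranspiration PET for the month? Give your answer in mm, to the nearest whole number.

10T/I = 10 × 14.9 / 50.6 = 2.9447
(10T/I)^a = 2.9447^1.289 = 4.0234
Uncorrected PET = 16 × 4.0234 = 64.374 mm
Correction = (N/12)(d/30) = (10.8/12)(31/30) = 0.9300
PET = 64.374 × 0.9300 = 59.868 mm/month

60 mm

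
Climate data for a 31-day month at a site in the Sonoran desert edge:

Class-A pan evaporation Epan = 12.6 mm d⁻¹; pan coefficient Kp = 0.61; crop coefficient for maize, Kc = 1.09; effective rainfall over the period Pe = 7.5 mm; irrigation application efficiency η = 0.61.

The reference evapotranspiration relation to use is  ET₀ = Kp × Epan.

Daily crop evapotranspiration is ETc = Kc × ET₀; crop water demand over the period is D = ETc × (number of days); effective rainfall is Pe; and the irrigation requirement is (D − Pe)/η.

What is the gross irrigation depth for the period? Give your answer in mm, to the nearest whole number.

413 mm

ET₀ = 0.61 × 12.6 = 7.6860 mm/d
ETc = Kc × ET₀ = 1.09 × 7.6860 = 8.3777 mm/d
Crop demand D = ETc × 31 d = 8.3777 × 31 = 259.709 mm
D − Pe = 259.709 − 7.5 = 252.209 mm
Gross irrigation = 252.209 / 0.61 = 413.457 mm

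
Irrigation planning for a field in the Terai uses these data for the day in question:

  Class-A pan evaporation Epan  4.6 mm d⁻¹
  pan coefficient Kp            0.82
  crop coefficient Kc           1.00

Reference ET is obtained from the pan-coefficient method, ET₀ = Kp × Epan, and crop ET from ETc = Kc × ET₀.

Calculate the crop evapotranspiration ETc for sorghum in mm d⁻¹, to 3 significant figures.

ET₀ = 0.82 × 4.6 = 3.7720 mm/d
ETc = Kc × ET₀ = 1.00 × 3.7720 = 3.7720 mm/d

3.77 mm d⁻¹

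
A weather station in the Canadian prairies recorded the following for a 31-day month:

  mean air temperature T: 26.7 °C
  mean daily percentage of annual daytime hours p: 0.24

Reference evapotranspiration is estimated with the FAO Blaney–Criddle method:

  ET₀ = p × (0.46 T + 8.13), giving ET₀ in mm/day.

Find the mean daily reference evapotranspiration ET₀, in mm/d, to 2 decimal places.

4.90 mm/d

ET₀ = 0.24 × (0.46 × 26.7 + 8.13) = 0.24 × 20.412 = 4.8989 mm/d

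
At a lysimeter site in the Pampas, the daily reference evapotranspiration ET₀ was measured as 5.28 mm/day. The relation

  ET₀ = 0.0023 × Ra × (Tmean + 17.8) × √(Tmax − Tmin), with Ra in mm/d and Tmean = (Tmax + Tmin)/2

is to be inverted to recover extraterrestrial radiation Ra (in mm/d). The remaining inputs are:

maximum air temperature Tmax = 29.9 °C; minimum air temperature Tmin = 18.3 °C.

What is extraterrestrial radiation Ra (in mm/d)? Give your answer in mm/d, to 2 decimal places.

16.09 mm/d

Tmean = 24.10 °C; √ΔT = 3.4059
Ra = ET₀ / [0.0023 × (Tmean+17.8) × √ΔT] = 5.28 / (0.0023 × 41.90 × 3.4059) = 16.086 mm/d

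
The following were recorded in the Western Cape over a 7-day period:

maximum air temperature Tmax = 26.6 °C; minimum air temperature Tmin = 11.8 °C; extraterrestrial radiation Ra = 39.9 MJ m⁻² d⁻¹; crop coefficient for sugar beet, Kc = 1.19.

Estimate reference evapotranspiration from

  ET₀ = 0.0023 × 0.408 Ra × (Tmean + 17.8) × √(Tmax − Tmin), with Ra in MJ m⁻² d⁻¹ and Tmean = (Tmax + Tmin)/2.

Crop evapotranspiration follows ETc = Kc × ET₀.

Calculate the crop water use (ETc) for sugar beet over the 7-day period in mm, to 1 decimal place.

Tmean = (26.6 + 11.8)/2 = 19.20 °C
0.408 Ra = 0.408 × 39.9 = 16.2792 mm/d equivalent
ET₀ = 0.0023 × 16.2792 × (19.20 + 17.8) × √14.8 = 0.0023 × 16.2792 × 37.00 × 3.8471 = 5.3296 mm/d
ETc = Kc × ET₀ = 1.19 × 5.3296 = 6.3422 mm/d
Over 7 days: 6.3422 × 7 = 44.395 mm

44.4 mm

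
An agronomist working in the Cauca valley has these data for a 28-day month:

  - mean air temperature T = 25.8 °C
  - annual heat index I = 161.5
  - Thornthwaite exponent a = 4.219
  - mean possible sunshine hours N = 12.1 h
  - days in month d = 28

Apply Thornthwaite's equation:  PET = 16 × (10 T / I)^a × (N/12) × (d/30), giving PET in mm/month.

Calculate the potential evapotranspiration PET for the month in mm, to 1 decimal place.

108.7 mm

10T/I = 10 × 25.8 / 161.5 = 1.5975
(10T/I)^a = 1.5975^4.219 = 7.2163
Uncorrected PET = 16 × 7.2163 = 115.461 mm
Correction = (N/12)(d/30) = (12.1/12)(28/30) = 0.9411
PET = 115.461 × 0.9411 = 108.660 mm/month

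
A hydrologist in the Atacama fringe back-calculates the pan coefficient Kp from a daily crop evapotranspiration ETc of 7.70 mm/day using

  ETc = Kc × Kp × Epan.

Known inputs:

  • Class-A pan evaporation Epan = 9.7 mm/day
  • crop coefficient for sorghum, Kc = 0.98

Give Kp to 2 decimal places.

ETc = Kc × Kp × Epan  ⇒  Kp = ETc / (Kc × Epan)
Kp = 7.70 / (0.98 × 9.7) = 7.70 / 9.506 = 0.8100

0.81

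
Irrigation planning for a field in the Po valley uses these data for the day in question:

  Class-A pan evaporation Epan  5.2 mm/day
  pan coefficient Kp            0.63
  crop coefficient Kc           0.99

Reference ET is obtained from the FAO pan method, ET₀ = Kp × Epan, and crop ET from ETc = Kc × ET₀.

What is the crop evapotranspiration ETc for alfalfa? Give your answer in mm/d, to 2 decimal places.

3.24 mm/d

ET₀ = 0.63 × 5.2 = 3.2760 mm/d
ETc = Kc × ET₀ = 0.99 × 3.2760 = 3.2432 mm/d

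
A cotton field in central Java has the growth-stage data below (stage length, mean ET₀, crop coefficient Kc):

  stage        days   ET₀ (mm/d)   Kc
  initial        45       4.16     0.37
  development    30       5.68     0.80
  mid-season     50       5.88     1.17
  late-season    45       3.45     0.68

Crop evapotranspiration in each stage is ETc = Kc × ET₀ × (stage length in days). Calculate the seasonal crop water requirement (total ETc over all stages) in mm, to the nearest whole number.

initial: 0.37 × 4.16 × 45 = 69.26 mm
development: 0.80 × 5.68 × 30 = 136.32 mm
mid-season: 1.17 × 5.88 × 50 = 343.98 mm
late-season: 0.68 × 3.45 × 45 = 105.57 mm
Seasonal total = 655.13 mm

655 mm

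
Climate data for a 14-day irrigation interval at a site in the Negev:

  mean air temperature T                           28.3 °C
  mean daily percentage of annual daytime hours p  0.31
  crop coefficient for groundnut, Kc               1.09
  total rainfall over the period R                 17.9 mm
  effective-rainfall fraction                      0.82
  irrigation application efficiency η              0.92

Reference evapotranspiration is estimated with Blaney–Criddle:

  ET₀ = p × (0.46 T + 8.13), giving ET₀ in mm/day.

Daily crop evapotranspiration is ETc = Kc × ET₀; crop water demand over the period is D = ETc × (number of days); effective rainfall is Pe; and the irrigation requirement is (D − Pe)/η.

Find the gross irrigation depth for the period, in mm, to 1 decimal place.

92.8 mm

ET₀ = 0.31 × (0.46 × 28.3 + 8.13) = 0.31 × 21.148 = 6.5559 mm/d
ETc = Kc × ET₀ = 1.09 × 6.5559 = 7.1459 mm/d
Crop demand D = ETc × 14 d = 7.1459 × 14 = 100.043 mm
Pe = 0.82 × 17.9 = 14.678 mm
D − Pe = 100.043 − 14.678 = 85.365 mm
Gross irrigation = 85.365 / 0.92 = 92.788 mm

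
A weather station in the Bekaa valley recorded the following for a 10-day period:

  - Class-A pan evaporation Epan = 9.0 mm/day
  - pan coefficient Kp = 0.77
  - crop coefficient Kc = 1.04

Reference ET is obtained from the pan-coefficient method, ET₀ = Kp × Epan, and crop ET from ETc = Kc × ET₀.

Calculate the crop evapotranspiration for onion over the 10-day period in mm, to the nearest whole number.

ET₀ = 0.77 × 9.0 = 6.9300 mm/d
ETc = Kc × ET₀ = 1.04 × 6.9300 = 7.2072 mm/d
Over 10 days: 7.2072 × 10 = 72.072 mm

72 mm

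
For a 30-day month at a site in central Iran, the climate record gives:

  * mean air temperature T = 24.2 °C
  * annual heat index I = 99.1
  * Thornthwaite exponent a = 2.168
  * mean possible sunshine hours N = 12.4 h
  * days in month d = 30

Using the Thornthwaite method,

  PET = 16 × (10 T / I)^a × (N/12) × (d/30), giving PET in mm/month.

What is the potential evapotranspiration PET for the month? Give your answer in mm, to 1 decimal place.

114.5 mm

10T/I = 10 × 24.2 / 99.1 = 2.4420
(10T/I)^a = 2.4420^2.168 = 6.9284
Uncorrected PET = 16 × 6.9284 = 110.854 mm
Correction = (N/12)(d/30) = (12.4/12)(30/30) = 1.0333
PET = 110.854 × 1.0333 = 114.545 mm/month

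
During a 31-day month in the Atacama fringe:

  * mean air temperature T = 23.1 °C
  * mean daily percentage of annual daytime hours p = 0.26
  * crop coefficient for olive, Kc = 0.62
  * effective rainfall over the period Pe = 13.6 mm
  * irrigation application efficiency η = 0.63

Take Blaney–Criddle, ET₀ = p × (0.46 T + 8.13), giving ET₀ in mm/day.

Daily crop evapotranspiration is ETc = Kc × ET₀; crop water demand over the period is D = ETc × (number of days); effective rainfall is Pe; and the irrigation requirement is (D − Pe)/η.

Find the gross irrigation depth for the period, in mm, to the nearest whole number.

127 mm

ET₀ = 0.26 × (0.46 × 23.1 + 8.13) = 0.26 × 18.756 = 4.8766 mm/d
ETc = Kc × ET₀ = 0.62 × 4.8766 = 3.0235 mm/d
Crop demand D = ETc × 31 d = 3.0235 × 31 = 93.729 mm
D − Pe = 93.729 − 13.6 = 80.129 mm
Gross irrigation = 80.129 / 0.63 = 127.189 mm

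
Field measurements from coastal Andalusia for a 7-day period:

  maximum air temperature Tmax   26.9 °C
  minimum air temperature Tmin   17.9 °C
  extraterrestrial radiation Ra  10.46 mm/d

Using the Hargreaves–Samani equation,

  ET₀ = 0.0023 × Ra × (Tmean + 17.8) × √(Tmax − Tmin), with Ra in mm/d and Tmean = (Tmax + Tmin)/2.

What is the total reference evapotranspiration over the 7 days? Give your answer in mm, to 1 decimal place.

Tmean = (26.9 + 17.9)/2 = 22.40 °C
ET₀ = 0.0023 × 10.46 × (22.40 + 17.8) × √9.0 = 0.0023 × 10.46 × 40.20 × 3.0000 = 2.9014 mm/d
Over 7 days: 2.9014 × 7 = 20.310 mm

20.3 mm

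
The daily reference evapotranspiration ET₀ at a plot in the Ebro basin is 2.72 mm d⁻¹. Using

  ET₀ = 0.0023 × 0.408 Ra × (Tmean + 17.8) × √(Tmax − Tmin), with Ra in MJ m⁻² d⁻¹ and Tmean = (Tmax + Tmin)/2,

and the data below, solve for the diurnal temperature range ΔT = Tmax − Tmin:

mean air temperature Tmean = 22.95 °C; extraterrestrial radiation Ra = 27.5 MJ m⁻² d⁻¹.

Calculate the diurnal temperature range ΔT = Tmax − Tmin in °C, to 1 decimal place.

6.7 °C

√ΔT = ET₀ / [0.0023 × 0.408 × Ra × (Tmean+17.8)] = 2.72 / (0.0023 × 11.2200 × 40.75) = 2.5865
ΔT = 2.5865² = 6.690 °C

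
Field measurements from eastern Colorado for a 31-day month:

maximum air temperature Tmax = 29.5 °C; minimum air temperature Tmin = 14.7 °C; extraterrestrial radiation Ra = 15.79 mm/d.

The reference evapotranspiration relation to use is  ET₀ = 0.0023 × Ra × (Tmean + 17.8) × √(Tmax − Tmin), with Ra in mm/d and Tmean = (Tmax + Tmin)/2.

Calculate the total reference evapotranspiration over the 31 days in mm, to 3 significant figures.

Tmean = (29.5 + 14.7)/2 = 22.10 °C
ET₀ = 0.0023 × 15.79 × (22.10 + 17.8) × √14.8 = 0.0023 × 15.79 × 39.90 × 3.8471 = 5.5746 mm/d
Over 31 days: 5.5746 × 31 = 172.813 mm

173 mm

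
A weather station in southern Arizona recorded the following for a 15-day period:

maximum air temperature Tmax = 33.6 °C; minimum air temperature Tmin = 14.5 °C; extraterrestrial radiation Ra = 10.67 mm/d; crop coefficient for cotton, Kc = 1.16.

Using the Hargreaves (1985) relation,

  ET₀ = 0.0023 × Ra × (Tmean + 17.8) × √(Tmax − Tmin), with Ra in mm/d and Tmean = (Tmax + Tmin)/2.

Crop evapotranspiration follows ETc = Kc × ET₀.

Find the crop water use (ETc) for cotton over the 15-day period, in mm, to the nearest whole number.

Tmean = (33.6 + 14.5)/2 = 24.05 °C
ET₀ = 0.0023 × 10.67 × (24.05 + 17.8) × √19.1 = 0.0023 × 10.67 × 41.85 × 4.3704 = 4.4886 mm/d
ETc = Kc × ET₀ = 1.16 × 4.4886 = 5.2068 mm/d
Over 15 days: 5.2068 × 15 = 78.102 mm

78 mm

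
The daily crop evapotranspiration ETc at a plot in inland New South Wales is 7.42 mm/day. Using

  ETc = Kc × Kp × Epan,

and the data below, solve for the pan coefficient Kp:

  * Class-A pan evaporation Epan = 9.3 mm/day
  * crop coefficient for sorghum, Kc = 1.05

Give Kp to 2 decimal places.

ETc = Kc × Kp × Epan  ⇒  Kp = ETc / (Kc × Epan)
Kp = 7.42 / (1.05 × 9.3) = 7.42 / 9.765 = 0.7599

0.76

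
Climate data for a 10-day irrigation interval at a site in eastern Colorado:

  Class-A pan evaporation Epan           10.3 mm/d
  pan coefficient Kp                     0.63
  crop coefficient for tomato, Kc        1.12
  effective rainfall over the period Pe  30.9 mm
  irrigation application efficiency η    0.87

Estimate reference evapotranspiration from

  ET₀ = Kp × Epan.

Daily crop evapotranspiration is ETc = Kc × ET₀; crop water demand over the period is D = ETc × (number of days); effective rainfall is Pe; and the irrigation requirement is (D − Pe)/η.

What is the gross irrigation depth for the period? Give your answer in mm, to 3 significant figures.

ET₀ = 0.63 × 10.3 = 6.4890 mm/d
ETc = Kc × ET₀ = 1.12 × 6.4890 = 7.2677 mm/d
Crop demand D = ETc × 10 d = 7.2677 × 10 = 72.677 mm
D − Pe = 72.677 − 30.9 = 41.777 mm
Gross irrigation = 41.777 / 0.87 = 48.020 mm

48.0 mm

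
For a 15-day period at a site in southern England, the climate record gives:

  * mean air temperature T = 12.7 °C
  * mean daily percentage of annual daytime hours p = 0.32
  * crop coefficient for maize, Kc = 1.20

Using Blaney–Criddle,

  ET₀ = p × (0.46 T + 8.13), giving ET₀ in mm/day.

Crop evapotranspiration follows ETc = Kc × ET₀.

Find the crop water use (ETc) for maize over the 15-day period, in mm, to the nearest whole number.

ET₀ = 0.32 × (0.46 × 12.7 + 8.13) = 0.32 × 13.972 = 4.4710 mm/d
ETc = Kc × ET₀ = 1.20 × 4.4710 = 5.3652 mm/d
Over 15 days: 5.3652 × 15 = 80.478 mm

80 mm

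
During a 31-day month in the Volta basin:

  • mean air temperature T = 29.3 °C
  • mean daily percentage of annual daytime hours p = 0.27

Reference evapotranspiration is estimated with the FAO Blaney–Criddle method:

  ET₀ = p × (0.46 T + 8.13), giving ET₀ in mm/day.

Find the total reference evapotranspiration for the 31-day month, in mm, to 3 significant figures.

181 mm

ET₀ = 0.27 × (0.46 × 29.3 + 8.13) = 0.27 × 21.608 = 5.8342 mm/d
Monthly total = 5.8342 × 31 = 180.860 mm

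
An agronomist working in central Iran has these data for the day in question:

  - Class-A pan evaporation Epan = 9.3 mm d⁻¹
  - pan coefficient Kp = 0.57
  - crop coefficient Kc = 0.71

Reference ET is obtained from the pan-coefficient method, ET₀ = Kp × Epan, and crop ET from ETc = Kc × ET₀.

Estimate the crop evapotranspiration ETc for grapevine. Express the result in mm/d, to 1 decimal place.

3.8 mm/d

ET₀ = 0.57 × 9.3 = 5.3010 mm/d
ETc = Kc × ET₀ = 0.71 × 5.3010 = 3.7637 mm/d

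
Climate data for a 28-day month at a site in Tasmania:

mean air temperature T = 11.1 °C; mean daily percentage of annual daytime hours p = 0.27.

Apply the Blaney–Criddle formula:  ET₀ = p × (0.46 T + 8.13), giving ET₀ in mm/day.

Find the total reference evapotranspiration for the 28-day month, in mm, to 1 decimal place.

100.1 mm

ET₀ = 0.27 × (0.46 × 11.1 + 8.13) = 0.27 × 13.236 = 3.5737 mm/d
Monthly total = 3.5737 × 28 = 100.064 mm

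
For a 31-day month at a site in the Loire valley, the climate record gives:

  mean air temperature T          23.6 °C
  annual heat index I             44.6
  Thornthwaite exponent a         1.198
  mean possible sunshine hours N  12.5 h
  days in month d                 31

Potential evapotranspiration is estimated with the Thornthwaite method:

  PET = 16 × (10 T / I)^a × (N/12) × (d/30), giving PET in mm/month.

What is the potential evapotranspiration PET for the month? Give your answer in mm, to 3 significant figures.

127 mm

10T/I = 10 × 23.6 / 44.6 = 5.2915
(10T/I)^a = 5.2915^1.198 = 7.3595
Uncorrected PET = 16 × 7.3595 = 117.752 mm
Correction = (N/12)(d/30) = (12.5/12)(31/30) = 1.0764
PET = 117.752 × 1.0764 = 126.748 mm/month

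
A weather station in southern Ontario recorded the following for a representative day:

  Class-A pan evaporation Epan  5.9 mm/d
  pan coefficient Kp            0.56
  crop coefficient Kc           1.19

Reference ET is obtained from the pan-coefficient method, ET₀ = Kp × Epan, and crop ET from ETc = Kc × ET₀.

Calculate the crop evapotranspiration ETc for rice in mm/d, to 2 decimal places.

ET₀ = 0.56 × 5.9 = 3.3040 mm/d
ETc = Kc × ET₀ = 1.19 × 3.3040 = 3.9318 mm/d

3.93 mm/d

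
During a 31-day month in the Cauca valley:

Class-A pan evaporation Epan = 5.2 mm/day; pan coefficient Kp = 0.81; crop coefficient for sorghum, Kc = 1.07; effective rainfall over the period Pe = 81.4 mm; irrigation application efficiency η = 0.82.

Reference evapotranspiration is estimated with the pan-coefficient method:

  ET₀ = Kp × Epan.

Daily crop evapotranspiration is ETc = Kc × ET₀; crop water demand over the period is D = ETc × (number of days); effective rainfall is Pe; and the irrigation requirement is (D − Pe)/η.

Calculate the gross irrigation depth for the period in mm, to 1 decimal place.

71.1 mm

ET₀ = 0.81 × 5.2 = 4.2120 mm/d
ETc = Kc × ET₀ = 1.07 × 4.2120 = 4.5068 mm/d
Crop demand D = ETc × 31 d = 4.5068 × 31 = 139.711 mm
D − Pe = 139.711 − 81.4 = 58.311 mm
Gross irrigation = 58.311 / 0.82 = 71.111 mm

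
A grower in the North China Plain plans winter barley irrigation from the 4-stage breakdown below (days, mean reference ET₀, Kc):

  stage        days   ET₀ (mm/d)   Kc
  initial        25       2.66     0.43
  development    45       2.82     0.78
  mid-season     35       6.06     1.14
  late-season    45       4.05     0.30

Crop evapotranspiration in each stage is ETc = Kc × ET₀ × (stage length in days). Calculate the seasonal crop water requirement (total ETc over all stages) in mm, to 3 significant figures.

424 mm

initial: 0.43 × 2.66 × 25 = 28.60 mm
development: 0.78 × 2.82 × 45 = 98.98 mm
mid-season: 1.14 × 6.06 × 35 = 241.79 mm
late-season: 0.30 × 4.05 × 45 = 54.68 mm
Seasonal total = 424.05 mm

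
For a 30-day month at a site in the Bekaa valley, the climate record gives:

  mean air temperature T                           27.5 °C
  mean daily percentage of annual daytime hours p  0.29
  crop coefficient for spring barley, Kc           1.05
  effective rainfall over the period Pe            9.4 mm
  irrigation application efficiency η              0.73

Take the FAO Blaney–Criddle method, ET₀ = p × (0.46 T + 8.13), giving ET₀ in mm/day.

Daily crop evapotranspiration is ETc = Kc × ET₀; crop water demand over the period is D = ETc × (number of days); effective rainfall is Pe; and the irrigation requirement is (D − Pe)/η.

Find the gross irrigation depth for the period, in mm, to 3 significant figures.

ET₀ = 0.29 × (0.46 × 27.5 + 8.13) = 0.29 × 20.780 = 6.0262 mm/d
ETc = Kc × ET₀ = 1.05 × 6.0262 = 6.3275 mm/d
Crop demand D = ETc × 30 d = 6.3275 × 30 = 189.825 mm
D − Pe = 189.825 − 9.4 = 180.425 mm
Gross irrigation = 180.425 / 0.73 = 247.158 mm

247 mm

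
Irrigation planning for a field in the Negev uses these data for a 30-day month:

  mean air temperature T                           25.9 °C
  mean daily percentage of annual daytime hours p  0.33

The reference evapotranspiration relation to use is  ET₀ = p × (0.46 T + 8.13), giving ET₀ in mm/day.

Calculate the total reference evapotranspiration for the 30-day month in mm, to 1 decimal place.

198.4 mm

ET₀ = 0.33 × (0.46 × 25.9 + 8.13) = 0.33 × 20.044 = 6.6145 mm/d
Monthly total = 6.6145 × 30 = 198.435 mm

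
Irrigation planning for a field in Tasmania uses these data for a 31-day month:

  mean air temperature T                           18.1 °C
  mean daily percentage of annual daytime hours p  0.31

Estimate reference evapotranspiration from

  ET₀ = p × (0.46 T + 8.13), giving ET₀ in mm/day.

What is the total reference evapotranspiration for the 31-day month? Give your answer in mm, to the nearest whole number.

158 mm

ET₀ = 0.31 × (0.46 × 18.1 + 8.13) = 0.31 × 16.456 = 5.1014 mm/d
Monthly total = 5.1014 × 31 = 158.143 mm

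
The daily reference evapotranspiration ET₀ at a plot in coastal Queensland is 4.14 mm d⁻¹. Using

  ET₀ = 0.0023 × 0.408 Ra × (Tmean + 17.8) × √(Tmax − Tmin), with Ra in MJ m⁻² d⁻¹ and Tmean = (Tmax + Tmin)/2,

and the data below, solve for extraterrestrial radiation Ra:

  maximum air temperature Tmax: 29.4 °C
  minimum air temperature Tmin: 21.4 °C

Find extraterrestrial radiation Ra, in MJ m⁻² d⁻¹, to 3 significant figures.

Tmean = (29.4+21.4)/2 = 25.40 °C; ΔT = 8.0
Ra = ET₀ / [0.0023 × 0.408 × (Tmean+17.8) × √ΔT]
   = 4.14 / (0.0023 × 0.408 × 43.20 × 2.8284) = 36.107 MJ m⁻² d⁻¹

36.1 MJ m⁻² d⁻¹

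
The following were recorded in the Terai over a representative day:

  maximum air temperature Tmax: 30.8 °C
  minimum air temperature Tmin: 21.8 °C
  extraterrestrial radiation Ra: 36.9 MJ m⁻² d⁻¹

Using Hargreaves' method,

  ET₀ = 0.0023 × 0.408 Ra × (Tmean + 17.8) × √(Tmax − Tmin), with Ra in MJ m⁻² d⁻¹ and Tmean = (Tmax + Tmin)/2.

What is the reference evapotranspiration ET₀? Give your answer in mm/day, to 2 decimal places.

Tmean = (30.8 + 21.8)/2 = 26.30 °C
0.408 Ra = 0.408 × 36.9 = 15.0552 mm/d equivalent
ET₀ = 0.0023 × 15.0552 × (26.30 + 17.8) × √9.0 = 0.0023 × 15.0552 × 44.10 × 3.0000 = 4.5811 mm/d

4.58 mm/day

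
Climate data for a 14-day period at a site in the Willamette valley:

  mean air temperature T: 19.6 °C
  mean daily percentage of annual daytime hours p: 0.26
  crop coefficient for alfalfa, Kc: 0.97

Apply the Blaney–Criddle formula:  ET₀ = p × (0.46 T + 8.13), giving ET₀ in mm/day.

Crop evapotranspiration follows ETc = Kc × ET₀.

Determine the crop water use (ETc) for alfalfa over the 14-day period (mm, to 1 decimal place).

ET₀ = 0.26 × (0.46 × 19.6 + 8.13) = 0.26 × 17.146 = 4.4580 mm/d
ETc = Kc × ET₀ = 0.97 × 4.4580 = 4.3243 mm/d
Over 14 days: 4.3243 × 14 = 60.540 mm

60.5 mm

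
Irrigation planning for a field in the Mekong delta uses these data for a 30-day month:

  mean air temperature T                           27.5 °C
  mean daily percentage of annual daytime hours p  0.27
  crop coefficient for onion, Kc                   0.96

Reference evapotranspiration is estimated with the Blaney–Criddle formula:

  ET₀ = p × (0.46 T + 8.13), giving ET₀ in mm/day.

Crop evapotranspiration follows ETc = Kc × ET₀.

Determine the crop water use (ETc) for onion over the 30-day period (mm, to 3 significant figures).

ET₀ = 0.27 × (0.46 × 27.5 + 8.13) = 0.27 × 20.780 = 5.6106 mm/d
ETc = Kc × ET₀ = 0.96 × 5.6106 = 5.3862 mm/d
Over 30 days: 5.3862 × 30 = 161.586 mm

162 mm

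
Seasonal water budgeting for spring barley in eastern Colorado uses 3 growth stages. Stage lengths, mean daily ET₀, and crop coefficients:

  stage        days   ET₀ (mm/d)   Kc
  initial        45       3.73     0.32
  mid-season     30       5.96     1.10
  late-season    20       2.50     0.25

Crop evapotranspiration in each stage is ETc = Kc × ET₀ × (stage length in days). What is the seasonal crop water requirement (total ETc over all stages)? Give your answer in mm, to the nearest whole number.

initial: 0.32 × 3.73 × 45 = 53.71 mm
mid-season: 1.10 × 5.96 × 30 = 196.68 mm
late-season: 0.25 × 2.50 × 20 = 12.50 mm
Seasonal total = 262.89 mm

263 mm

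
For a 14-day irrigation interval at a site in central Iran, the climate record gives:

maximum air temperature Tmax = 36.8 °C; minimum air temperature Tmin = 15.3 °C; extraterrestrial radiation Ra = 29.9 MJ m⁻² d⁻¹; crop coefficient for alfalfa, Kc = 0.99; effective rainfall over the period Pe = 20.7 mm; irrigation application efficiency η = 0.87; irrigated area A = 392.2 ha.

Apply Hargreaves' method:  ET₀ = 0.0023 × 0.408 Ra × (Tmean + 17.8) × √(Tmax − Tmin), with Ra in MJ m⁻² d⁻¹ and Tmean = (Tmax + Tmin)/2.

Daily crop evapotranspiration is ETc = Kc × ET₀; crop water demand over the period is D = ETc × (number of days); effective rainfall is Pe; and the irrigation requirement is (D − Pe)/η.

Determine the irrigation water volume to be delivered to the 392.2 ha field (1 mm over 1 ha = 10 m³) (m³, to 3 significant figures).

Tmean = (36.8 + 15.3)/2 = 26.05 °C
0.408 Ra = 0.408 × 29.9 = 12.1992 mm/d equivalent
ET₀ = 0.0023 × 12.1992 × (26.05 + 17.8) × √21.5 = 0.0023 × 12.1992 × 43.85 × 4.6368 = 5.7049 mm/d
ETc = Kc × ET₀ = 0.99 × 5.7049 = 5.6479 mm/d
Crop demand D = ETc × 14 d = 5.6479 × 14 = 79.071 mm
D − Pe = 79.071 − 20.7 = 58.371 mm
Gross irrigation = 58.371 / 0.87 = 67.093 mm
Volume = 67.093 mm × 392.2 ha × 10 = 263138.7 m³

263000 m³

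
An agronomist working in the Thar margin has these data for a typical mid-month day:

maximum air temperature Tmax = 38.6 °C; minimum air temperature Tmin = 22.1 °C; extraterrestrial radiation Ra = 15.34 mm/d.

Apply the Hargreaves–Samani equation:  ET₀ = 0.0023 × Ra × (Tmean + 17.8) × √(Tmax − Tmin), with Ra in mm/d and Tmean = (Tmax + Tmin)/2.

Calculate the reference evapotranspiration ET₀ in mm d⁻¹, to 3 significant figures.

Tmean = (38.6 + 22.1)/2 = 30.35 °C
ET₀ = 0.0023 × 15.34 × (30.35 + 17.8) × √16.5 = 0.0023 × 15.34 × 48.15 × 4.0620 = 6.9006 mm/d

6.90 mm d⁻¹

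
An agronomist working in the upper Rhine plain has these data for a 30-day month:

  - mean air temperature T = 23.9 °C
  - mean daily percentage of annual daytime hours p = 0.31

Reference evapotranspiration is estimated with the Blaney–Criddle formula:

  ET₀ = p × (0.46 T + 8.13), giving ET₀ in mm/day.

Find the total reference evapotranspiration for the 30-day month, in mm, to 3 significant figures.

178 mm

ET₀ = 0.31 × (0.46 × 23.9 + 8.13) = 0.31 × 19.124 = 5.9284 mm/d
Monthly total = 5.9284 × 30 = 177.852 mm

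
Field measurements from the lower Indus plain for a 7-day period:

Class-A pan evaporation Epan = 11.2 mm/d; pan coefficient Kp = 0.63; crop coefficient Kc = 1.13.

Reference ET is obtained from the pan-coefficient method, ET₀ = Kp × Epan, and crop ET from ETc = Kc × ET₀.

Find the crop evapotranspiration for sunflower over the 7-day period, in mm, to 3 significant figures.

55.8 mm

ET₀ = 0.63 × 11.2 = 7.0560 mm/d
ETc = Kc × ET₀ = 1.13 × 7.0560 = 7.9733 mm/d
Over 7 days: 7.9733 × 7 = 55.813 mm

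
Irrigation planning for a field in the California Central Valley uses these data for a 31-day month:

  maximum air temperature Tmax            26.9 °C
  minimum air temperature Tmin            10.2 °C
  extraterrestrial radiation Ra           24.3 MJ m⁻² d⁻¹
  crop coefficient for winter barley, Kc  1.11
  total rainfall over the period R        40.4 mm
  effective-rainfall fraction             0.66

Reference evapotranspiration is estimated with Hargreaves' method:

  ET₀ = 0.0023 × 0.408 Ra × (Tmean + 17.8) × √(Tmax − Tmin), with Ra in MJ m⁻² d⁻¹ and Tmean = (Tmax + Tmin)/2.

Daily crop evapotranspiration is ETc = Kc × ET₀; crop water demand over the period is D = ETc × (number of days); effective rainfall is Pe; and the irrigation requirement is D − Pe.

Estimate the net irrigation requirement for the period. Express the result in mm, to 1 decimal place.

Tmean = (26.9 + 10.2)/2 = 18.55 °C
0.408 Ra = 0.408 × 24.3 = 9.9144 mm/d equivalent
ET₀ = 0.0023 × 9.9144 × (18.55 + 17.8) × √16.7 = 0.0023 × 9.9144 × 36.35 × 4.0866 = 3.3874 mm/d
ETc = Kc × ET₀ = 1.11 × 3.3874 = 3.7600 mm/d
Crop demand D = ETc × 31 d = 3.7600 × 31 = 116.560 mm
Pe = 0.66 × 40.4 = 26.664 mm
D − Pe = 116.560 − 26.664 = 89.896 mm

89.9 mm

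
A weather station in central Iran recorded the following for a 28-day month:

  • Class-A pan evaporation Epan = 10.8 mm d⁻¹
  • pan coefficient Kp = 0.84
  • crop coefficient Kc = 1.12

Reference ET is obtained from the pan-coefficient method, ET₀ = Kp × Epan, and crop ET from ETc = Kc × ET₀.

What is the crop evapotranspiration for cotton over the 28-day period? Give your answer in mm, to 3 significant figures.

ET₀ = 0.84 × 10.8 = 9.0720 mm/d
ETc = Kc × ET₀ = 1.12 × 9.0720 = 10.1606 mm/d
Over 28 days: 10.1606 × 28 = 284.497 mm

284 mm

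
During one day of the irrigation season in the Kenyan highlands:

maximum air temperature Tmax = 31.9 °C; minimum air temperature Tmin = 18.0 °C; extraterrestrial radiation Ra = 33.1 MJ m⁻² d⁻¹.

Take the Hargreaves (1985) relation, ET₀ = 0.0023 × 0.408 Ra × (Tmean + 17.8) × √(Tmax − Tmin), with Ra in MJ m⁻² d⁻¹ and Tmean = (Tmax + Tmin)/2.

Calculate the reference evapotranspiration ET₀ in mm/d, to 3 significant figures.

Tmean = (31.9 + 18.0)/2 = 24.95 °C
0.408 Ra = 0.408 × 33.1 = 13.5048 mm/d equivalent
ET₀ = 0.0023 × 13.5048 × (24.95 + 17.8) × √13.9 = 0.0023 × 13.5048 × 42.75 × 3.7283 = 4.9507 mm/d

4.95 mm/d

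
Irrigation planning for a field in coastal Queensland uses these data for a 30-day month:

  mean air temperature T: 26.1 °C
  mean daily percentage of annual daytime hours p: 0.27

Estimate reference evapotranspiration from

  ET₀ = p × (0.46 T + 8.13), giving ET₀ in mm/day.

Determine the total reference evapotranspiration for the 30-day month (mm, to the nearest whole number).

ET₀ = 0.27 × (0.46 × 26.1 + 8.13) = 0.27 × 20.136 = 5.4367 mm/d
Monthly total = 5.4367 × 30 = 163.101 mm

163 mm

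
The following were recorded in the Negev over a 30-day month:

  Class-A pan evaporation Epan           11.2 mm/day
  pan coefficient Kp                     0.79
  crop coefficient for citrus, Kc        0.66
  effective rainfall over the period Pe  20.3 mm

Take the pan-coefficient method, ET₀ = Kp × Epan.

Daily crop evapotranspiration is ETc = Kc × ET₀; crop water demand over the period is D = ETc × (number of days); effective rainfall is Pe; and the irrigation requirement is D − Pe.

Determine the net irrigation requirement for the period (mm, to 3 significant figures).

ET₀ = 0.79 × 11.2 = 8.8480 mm/d
ETc = Kc × ET₀ = 0.66 × 8.8480 = 5.8397 mm/d
Crop demand D = ETc × 30 d = 5.8397 × 30 = 175.191 mm
D − Pe = 175.191 − 20.3 = 154.891 mm

155 mm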